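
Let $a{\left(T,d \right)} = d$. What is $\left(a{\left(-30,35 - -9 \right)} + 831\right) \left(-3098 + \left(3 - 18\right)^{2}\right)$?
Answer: $-2513875$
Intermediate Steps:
$\left(a{\left(-30,35 - -9 \right)} + 831\right) \left(-3098 + \left(3 - 18\right)^{2}\right) = \left(\left(35 - -9\right) + 831\right) \left(-3098 + \left(3 - 18\right)^{2}\right) = \left(\left(35 + 9\right) + 831\right) \left(-3098 + \left(-15\right)^{2}\right) = \left(44 + 831\right) \left(-3098 + 225\right) = 875 \left(-2873\right) = -2513875$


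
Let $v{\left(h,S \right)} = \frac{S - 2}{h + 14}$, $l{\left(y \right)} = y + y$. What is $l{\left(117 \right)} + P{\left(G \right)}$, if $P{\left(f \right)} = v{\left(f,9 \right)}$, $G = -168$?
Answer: $\frac{5147}{22} \approx 233.95$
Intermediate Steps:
$l{\left(y \right)} = 2 y$
$v{\left(h,S \right)} = \frac{-2 + S}{14 + h}$
$P{\left(f \right)} = \frac{7}{14 + f}$ ($P{\left(f \right)} = \frac{-2 + 9}{14 + f} = \frac{1}{14 + f} 7 = \frac{7}{14 + f}$)
$l{\left(117 \right)} + P{\left(G \right)} = 2 \cdot 117 + \frac{7}{14 - 168} = 234 + \frac{7}{-154} = 234 + 7 \left(- \frac{1}{154}\right) = 234 - \frac{1}{22} = \frac{5147}{22}$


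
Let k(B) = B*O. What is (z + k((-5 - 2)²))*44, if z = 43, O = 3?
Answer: 8360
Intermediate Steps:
k(B) = 3*B (k(B) = B*3 = 3*B)
(z + k((-5 - 2)²))*44 = (43 + 3*(-5 - 2)²)*44 = (43 + 3*(-7)²)*44 = (43 + 3*49)*44 = (43 + 147)*44 = 190*44 = 8360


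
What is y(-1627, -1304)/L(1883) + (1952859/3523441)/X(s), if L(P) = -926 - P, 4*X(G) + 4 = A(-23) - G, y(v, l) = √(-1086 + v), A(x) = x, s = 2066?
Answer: -7811436/7374562013 - I*√2713/2809 ≈ -0.0010592 - 0.018543*I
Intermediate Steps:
X(G) = -27/4 - G/4 (X(G) = -1 + (-23 - G)/4 = -1 + (-23/4 - G/4) = -27/4 - G/4)
y(-1627, -1304)/L(1883) + (1952859/3523441)/X(s) = √(-1086 - 1627)/(-926 - 1*1883) + (1952859/3523441)/(-27/4 - ¼*2066) = √(-2713)/(-926 - 1883) + (1952859*(1/3523441))/(-27/4 - 1033/2) = (I*√2713)/(-2809) + 1952859/(3523441*(-2093/4)) = (I*√2713)*(-1/2809) + (1952859/3523441)*(-4/2093) = -I*√2713/2809 - 7811436/7374562013 = -7811436/7374562013 - I*√2713/2809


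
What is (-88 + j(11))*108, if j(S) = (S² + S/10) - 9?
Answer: 13554/5 ≈ 2710.8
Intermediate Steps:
j(S) = -9 + S² + S/10 (j(S) = (S² + S/10) - 9 = -9 + S² + S/10)
(-88 + j(11))*108 = (-88 + (-9 + 11² + (⅒)*11))*108 = (-88 + (-9 + 121 + 11/10))*108 = (-88 + 1131/10)*108 = (251/10)*108 = 13554/5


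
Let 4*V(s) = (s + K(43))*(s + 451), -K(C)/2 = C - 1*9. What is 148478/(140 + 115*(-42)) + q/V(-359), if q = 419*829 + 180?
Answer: -220580202/3290035 ≈ -67.045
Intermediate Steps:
K(C) = 18 - 2*C (K(C) = -2*(C - 1*9) = -2*(C - 9) = -2*(-9 + C) = 18 - 2*C)
q = 347531 (q = 347351 + 180 = 347531)
V(s) = (-68 + s)*(451 + s)/4 (V(s) = ((s + (18 - 2*43))*(s + 451))/4 = ((s + (18 - 86))*(451 + s))/4 = ((s - 68)*(451 + s))/4 = ((-68 + s)*(451 + s))/4 = (-68 + s)*(451 + s)/4)
148478/(140 + 115*(-42)) + q/V(-359) = 148478/(140 + 115*(-42)) + 347531/(-7667 + (¼)*(-359)² + (383/4)*(-359)) = 148478/(140 - 4830) + 347531/(-7667 + (¼)*128881 - 137497/4) = 148478/(-4690) + 347531/(-7667 + 128881/4 - 137497/4) = 148478*(-1/4690) + 347531/(-9821) = -74239/2345 + 347531*(-1/9821) = -74239/2345 - 347531/9821 = -220580202/3290035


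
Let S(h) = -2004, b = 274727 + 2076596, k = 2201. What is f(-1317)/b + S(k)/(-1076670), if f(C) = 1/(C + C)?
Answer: 689530112581/370457310735330 ≈ 0.0018613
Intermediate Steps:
b = 2351323
f(C) = 1/(2*C)
f(-1317)/b + S(k)/(-1076670) = ((½)/(-1317))/2351323 - 2004/(-1076670) = ((½)*(-1/1317))*(1/2351323) - 2004*(-1/1076670) = -1/2634*1/2351323 + 334/179445 = -1/6193384782 + 334/179445 = 689530112581/370457310735330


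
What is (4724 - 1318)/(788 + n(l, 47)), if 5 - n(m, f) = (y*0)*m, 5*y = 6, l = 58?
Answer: 262/61 ≈ 4.2951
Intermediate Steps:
y = 6/5 (y = (1/5)*6 = 6/5 ≈ 1.2000)
n(m, f) = 5 (n(m, f) = 5 - (6/5)*0*m = 5 - 0*m = 5 - 1*0 = 5 + 0 = 5)
(4724 - 1318)/(788 + n(l, 47)) = (4724 - 1318)/(788 + 5) = 3406/793 = 3406*(1/793) = 262/61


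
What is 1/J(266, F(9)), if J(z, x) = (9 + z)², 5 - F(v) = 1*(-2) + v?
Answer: 1/75625 ≈ 1.3223e-5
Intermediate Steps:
F(v) = 7 - v (F(v) = 5 - (1*(-2) + v) = 5 - (-2 + v) = 5 + (2 - v) = 7 - v)
1/J(266, F(9)) = 1/((9 + 266)²) = 1/(275²) = 1/75625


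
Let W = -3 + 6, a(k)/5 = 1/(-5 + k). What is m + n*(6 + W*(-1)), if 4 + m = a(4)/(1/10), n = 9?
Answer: -27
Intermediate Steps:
a(k) = 5/(-5 + k)
W = 3
m = -54 (m = -4 + (5/(-5 + 4))/(1/10) = -4 + (5/(-1))/(1/10) = -4 + (5*(-1))*10 = -4 - 5*10 = -4 - 50 = -54)
m + n*(6 + W*(-1)) = -54 + 9*(6 + 3*(-1)) = -54 + 9*(6 - 3) = -54 + 9*3 = -54 + 27 = -27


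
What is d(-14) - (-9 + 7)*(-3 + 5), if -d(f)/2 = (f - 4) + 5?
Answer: 30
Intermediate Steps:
d(f) = -2 - 2*f (d(f) = -2*((f - 4) + 5) = -2*((-4 + f) + 5) = -2*(1 + f) = -2 - 2*f)
d(-14) - (-9 + 7)*(-3 + 5) = (-2 - 2*(-14)) - (-9 + 7)*(-3 + 5) = (-2 + 28) - (-2)*2 = 26 - 1*(-4) = 26 + 4 = 30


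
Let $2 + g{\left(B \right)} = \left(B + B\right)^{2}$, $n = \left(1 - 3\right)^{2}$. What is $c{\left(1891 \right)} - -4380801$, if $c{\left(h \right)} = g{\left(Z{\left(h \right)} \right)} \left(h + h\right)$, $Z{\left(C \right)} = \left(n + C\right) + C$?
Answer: $216846039125$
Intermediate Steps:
$n = 4$ ($n = \left(-2\right)^{2} = 4$)
$Z{\left(C \right)} = 4 + 2 C$ ($Z{\left(C \right)} = \left(4 + C\right) + C = 4 + 2 C$)
$g{\left(B \right)} = -2 + 4 B^{2}$ ($g{\left(B \right)} = -2 + \left(B + B\right)^{2} = -2 + \left(2 B\right)^{2} = -2 + 4 B^{2}$)
$c{\left(h \right)} = 2 h \left(-2 + 4 \left(4 + 2 h\right)^{2}\right)$ ($c{\left(h \right)} = \left(-2 + 4 \left(4 + 2 h\right)^{2}\right) \left(h + h\right) = \left(-2 + 4 \left(4 + 2 h\right)^{2}\right) 2 h = 2 h \left(-2 + 4 \left(4 + 2 h\right)^{2}\right)$)
$c{\left(1891 \right)} - -4380801 = 4 \cdot 1891 \left(-1 + 8 \left(2 + 1891\right)^{2}\right) - -4380801 = 4 \cdot 1891 \left(-1 + 8 \cdot 1893^{2}\right) + 4380801 = 4 \cdot 1891 \left(-1 + 8 \cdot 3583449\right) + 4380801 = 4 \cdot 1891 \left(-1 + 28667592\right) + 4380801 = 4 \cdot 1891 \cdot 28667591 + 4380801 = 216841658324 + 4380801 = 216846039125$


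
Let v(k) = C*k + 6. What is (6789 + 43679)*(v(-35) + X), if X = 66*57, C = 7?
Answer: 177798764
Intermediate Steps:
v(k) = 6 + 7*k (v(k) = 7*k + 6 = 6 + 7*k)
X = 3762
(6789 + 43679)*(v(-35) + X) = (6789 + 43679)*((6 + 7*(-35)) + 3762) = 50468*((6 - 245) + 3762) = 50468*(-239 + 3762) = 50468*3523 = 177798764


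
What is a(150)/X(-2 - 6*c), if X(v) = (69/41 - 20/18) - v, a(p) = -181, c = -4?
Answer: 66789/7907 ≈ 8.4468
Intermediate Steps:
X(v) = 211/369 - v (X(v) = (69*(1/41) - 20*1/18) - v = (69/41 - 10/9) - v = 211/369 - v)
a(150)/X(-2 - 6*c) = -181/(211/369 - (-2 - 6*(-4))) = -181/(211/369 - (-2 + 24)) = -181/(211/369 - 1*22) = -181/(211/369 - 22) = -181/(-7907/369) = -181*(-369/7907) = 66789/7907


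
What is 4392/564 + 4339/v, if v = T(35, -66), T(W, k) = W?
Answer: 216743/1645 ≈ 131.76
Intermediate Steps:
v = 35
4392/564 + 4339/v = 4392/564 + 4339/35 = 4392*(1/564) + 4339*(1/35) = 366/47 + 4339/35 = 216743/1645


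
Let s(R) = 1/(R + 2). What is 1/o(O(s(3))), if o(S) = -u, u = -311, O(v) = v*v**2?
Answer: 1/311 ≈ 0.0032154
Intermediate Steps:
s(R) = 1/(2 + R)
O(v) = v**3
o(S) = 311 (o(S) = -1*(-311) = 311)
1/o(O(s(3))) = 1/311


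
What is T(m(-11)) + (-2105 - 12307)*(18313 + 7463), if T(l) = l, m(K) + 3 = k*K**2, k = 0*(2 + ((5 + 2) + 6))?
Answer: -371483715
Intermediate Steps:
k = 0 (k = 0*(2 + (7 + 6)) = 0*(2 + 13) = 0*15 = 0)
m(K) = -3 (m(K) = -3 + 0*K**2 = -3 + 0 = -3)
T(m(-11)) + (-2105 - 12307)*(18313 + 7463) = -3 + (-2105 - 12307)*(18313 + 7463) = -3 - 14412*25776 = -3 - 371483712 = -371483715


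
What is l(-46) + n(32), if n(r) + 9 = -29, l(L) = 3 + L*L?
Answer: 2081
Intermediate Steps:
l(L) = 3 + L²
n(r) = -38 (n(r) = -9 - 29 = -38)
l(-46) + n(32) = (3 + (-46)²) - 38 = (3 + 2116) - 38 = 2119 - 38 = 2081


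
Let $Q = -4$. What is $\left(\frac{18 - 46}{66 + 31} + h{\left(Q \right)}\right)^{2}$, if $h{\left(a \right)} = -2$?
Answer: $\frac{49284}{9409} \approx 5.238$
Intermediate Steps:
$\left(\frac{18 - 46}{66 + 31} + h{\left(Q \right)}\right)^{2} = \left(\frac{18 - 46}{66 + 31} - 2\right)^{2} = \left(- \frac{28}{97} - 2\right)^{2} = \left(- \frac{222}{97}\right)^{2} = \frac{49284}{9409}$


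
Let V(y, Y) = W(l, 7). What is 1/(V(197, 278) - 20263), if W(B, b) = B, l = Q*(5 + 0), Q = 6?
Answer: -1/20233 ≈ -4.9424e-5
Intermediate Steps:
l = 30 (l = 6*(5 + 0) = 6*5 = 30)
V(y, Y) = 30
1/(V(197, 278) - 20263) = 1/(30 - 20263) = 1/(-20233) = -1/20233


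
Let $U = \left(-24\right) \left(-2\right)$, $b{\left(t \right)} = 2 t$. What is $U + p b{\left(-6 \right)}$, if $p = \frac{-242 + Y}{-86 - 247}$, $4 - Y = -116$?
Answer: $\frac{4840}{111} \approx 43.604$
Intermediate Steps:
$Y = 120$ ($Y = 4 - -116 = 4 + 116 = 120$)
$U = 48$
$p = \frac{122}{333}$ ($p = \frac{-242 + 120}{-86 - 247} = - \frac{122}{-333} = \left(-122\right) \left(- \frac{1}{333}\right) = \frac{122}{333} \approx 0.36637$)
$U + p b{\left(-6 \right)} = 48 + \frac{122 \cdot 2 \left(-6\right)}{333} = 48 + \frac{122}{333} \left(-12\right) = 48 - \frac{488}{111} = \frac{4840}{111}$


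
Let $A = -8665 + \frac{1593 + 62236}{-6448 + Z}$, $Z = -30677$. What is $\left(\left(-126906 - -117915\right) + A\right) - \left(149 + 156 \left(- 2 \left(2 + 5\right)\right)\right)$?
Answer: $- \frac{579993454}{37125} \approx -15623.0$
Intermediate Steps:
$A = - \frac{321751954}{37125}$ ($A = -8665 + \frac{1593 + 62236}{-6448 - 30677} = -8665 + \frac{63829}{-37125} = -8665 + 63829 \left(- \frac{1}{37125}\right) = -8665 - \frac{63829}{37125} = - \frac{321751954}{37125} \approx -8666.7$)
$\left(\left(-126906 - -117915\right) + A\right) - \left(149 + 156 \left(- 2 \left(2 + 5\right)\right)\right) = \left(\left(-126906 - -117915\right) - \frac{321751954}{37125}\right) - \left(149 + 156 \left(- 2 \left(2 + 5\right)\right)\right) = \left(\left(-126906 + 117915\right) - \frac{321751954}{37125}\right) - \left(149 + 156 \left(\left(-2\right) 7\right)\right) = \left(-8991 - \frac{321751954}{37125}\right) - -2035 = - \frac{655542829}{37125} + \left(2184 - 149\right) = - \frac{655542829}{37125} + 2035 = - \frac{579993454}{37125}$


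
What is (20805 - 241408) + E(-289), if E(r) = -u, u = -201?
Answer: -220402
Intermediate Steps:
E(r) = 201 (E(r) = -1*(-201) = 201)
(20805 - 241408) + E(-289) = (20805 - 241408) + 201 = -220603 + 201 = -220402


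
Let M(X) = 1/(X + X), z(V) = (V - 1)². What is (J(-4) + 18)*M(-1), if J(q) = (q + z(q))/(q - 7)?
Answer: -177/22 ≈ -8.0455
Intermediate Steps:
z(V) = (-1 + V)²
M(X) = 1/(2*X)
J(q) = (q + (-1 + q)²)/(-7 + q) (J(q) = (q + (-1 + q)²)/(q - 7) = (q + (-1 + q)²)/(-7 + q))
(J(-4) + 18)*M(-1) = ((-4 + (-1 - 4)²)/(-7 - 4) + 18)*((½)/(-1)) = ((-4 + (-5)²)/(-11) + 18)*((½)*(-1)) = (-(-4 + 25)/11 + 18)*(-½) = (-1/11*21 + 18)*(-½) = (-21/11 + 18)*(-½) = (177/11)*(-½) = -177/22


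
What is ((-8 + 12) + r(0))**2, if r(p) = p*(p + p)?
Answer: 16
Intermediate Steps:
r(p) = 2*p**2 (r(p) = p*(2*p) = 2*p**2)
((-8 + 12) + r(0))**2 = ((-8 + 12) + 2*0**2)**2 = (4 + 2*0)**2 = (4 + 0)**2 = 4**2 = 16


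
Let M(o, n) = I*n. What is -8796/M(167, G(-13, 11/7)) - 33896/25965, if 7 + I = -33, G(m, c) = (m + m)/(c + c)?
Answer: -131782549/4725630 ≈ -27.887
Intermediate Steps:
G(m, c) = m/c (G(m, c) = (2*m)/((2*c)) = (2*m)*(1/(2*c)) = m/c)
I = -40 (I = -7 - 33 = -40)
M(o, n) = -40*n
-8796/M(167, G(-13, 11/7)) - 33896/25965 = -8796/((-(-520)/(11/7))) - 33896/25965 = -8796/((-(-520)/(11*(⅐)))) - 33896*1/25965 = -8796/((-(-520)/11/7)) - 33896/25965 = -8796/((-(-520)*7/11)) - 33896/25965 = -8796/((-40*(-91/11))) - 33896/25965 = -8796/3640/11 - 33896/25965 = -8796*11/3640 - 33896/25965 = -24189/910 - 33896/25965 = -131782549/4725630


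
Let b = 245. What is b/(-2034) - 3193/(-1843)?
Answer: 6043027/3748662 ≈ 1.6120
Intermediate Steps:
b/(-2034) - 3193/(-1843) = 245/(-2034) - 3193/(-1843) = 245*(-1/2034) - 3193*(-1/1843) = -245/2034 + 3193/1843 = 6043027/3748662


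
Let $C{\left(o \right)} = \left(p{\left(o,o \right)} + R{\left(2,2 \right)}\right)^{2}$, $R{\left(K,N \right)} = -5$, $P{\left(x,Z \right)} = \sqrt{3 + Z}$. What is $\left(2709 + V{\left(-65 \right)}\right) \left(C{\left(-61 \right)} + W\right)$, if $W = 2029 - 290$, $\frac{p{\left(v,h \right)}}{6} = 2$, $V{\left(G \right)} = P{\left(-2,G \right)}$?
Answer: $4843692 + 1788 i \sqrt{62} \approx 4.8437 \cdot 10^{6} + 14079.0 i$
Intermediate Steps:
$V{\left(G \right)} = \sqrt{3 + G}$
$p{\left(v,h \right)} = 12$ ($p{\left(v,h \right)} = 6 \cdot 2 = 12$)
$C{\left(o \right)} = 49$ ($C{\left(o \right)} = \left(12 - 5\right)^{2} = 7^{2} = 49$)
$W = 1739$ ($W = 2029 - 290 = 1739$)
$\left(2709 + V{\left(-65 \right)}\right) \left(C{\left(-61 \right)} + W\right) = \left(2709 + \sqrt{3 - 65}\right) \left(49 + 1739\right) = \left(2709 + \sqrt{-62}\right) 1788 = \left(2709 + i \sqrt{62}\right) 1788 = 4843692 + 1788 i \sqrt{62}$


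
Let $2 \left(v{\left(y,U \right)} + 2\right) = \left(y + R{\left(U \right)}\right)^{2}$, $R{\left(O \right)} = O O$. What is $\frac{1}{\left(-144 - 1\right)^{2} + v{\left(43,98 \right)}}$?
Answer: $\frac{2}{93106655} \approx 2.1481 \cdot 10^{-8}$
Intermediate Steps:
$R{\left(O \right)} = O^{2}$
$v{\left(y,U \right)} = -2 + \frac{\left(y + U^{2}\right)^{2}}{2}$
$\frac{1}{\left(-144 - 1\right)^{2} + v{\left(43,98 \right)}} = \frac{1}{\left(-144 - 1\right)^{2} - \left(2 - \frac{\left(43 + 98^{2}\right)^{2}}{2}\right)} = \frac{1}{\left(-145\right)^{2} - \left(2 - \frac{\left(43 + 9604\right)^{2}}{2}\right)} = \frac{1}{21025 - \left(2 - \frac{9647^{2}}{2}\right)} = \frac{1}{21025 + \left(-2 + \frac{1}{2} \cdot 93064609\right)} = \frac{1}{21025 + \left(-2 + \frac{93064609}{2}\right)} = \frac{1}{21025 + \frac{93064605}{2}} = \frac{1}{\frac{93106655}{2}} = \frac{2}{93106655}$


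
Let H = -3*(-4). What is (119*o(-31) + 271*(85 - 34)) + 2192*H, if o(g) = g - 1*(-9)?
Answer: 37507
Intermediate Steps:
H = 12
o(g) = 9 + g (o(g) = g + 9 = 9 + g)
(119*o(-31) + 271*(85 - 34)) + 2192*H = (119*(9 - 31) + 271*(85 - 34)) + 2192*12 = (119*(-22) + 271*51) + 26304 = (-2618 + 13821) + 26304 = 11203 + 26304 = 37507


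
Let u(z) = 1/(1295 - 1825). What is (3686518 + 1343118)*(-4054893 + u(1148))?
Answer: -5404578491886038/265 ≈ -2.0395e+13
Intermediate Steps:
u(z) = -1/530 (u(z) = 1/(-530) = -1/530)
(3686518 + 1343118)*(-4054893 + u(1148)) = (3686518 + 1343118)*(-4054893 - 1/530) = 5029636*(-2149093291/530) = -5404578491886038/265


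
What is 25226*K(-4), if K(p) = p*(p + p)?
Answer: 807232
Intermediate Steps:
K(p) = 2*p² (K(p) = p*(2*p) = 2*p²)
25226*K(-4) = 25226*(2*(-4)²) = 25226*(2*16) = 25226*32 = 807232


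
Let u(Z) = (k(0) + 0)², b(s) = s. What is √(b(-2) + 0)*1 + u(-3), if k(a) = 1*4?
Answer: 16 + I*√2 ≈ 16.0 + 1.4142*I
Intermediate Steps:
k(a) = 4
u(Z) = 16 (u(Z) = (4 + 0)² = 4² = 16)
√(b(-2) + 0)*1 + u(-3) = √(-2 + 0)*1 + 16 = √(-2)*1 + 16 = (I*√2)*1 + 16 = I*√2 + 16 = 16 + I*√2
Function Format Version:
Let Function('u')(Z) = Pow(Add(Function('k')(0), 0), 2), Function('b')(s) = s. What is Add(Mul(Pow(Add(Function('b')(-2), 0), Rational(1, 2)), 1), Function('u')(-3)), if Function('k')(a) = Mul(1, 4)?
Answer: Add(16, Mul(I, Pow(2, Rational(1, 2)))) ≈ Add(16.000, Mul(1.4142, I))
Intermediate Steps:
Function('k')(a) = 4
Function('u')(Z) = 16 (Function('u')(Z) = Pow(Add(4, 0), 2) = Pow(4, 2) = 16)
Add(Mul(Pow(Add(Function('b')(-2), 0), Rational(1, 2)), 1), Function('u')(-3)) = Add(Mul(Pow(Add(-2, 0), Rational(1, 2)), 1), 16) = Add(Mul(Pow(-2, Rational(1, 2)), 1), 16) = Add(Mul(Mul(I, Pow(2, Rational(1, 2))), 1), 16) = Add(Mul(I, Pow(2, Rational(1, 2))), 16) = Add(16, Mul(I, Pow(2, Rational(1, 2))))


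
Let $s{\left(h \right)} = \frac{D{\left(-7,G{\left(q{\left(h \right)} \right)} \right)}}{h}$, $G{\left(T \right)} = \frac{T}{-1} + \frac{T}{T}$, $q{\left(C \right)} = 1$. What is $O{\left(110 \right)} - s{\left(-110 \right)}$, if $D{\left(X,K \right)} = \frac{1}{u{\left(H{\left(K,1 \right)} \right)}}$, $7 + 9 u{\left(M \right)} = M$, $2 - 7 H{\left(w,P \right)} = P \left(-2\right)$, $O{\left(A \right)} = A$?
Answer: $\frac{60493}{550} \approx 109.99$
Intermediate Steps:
$H{\left(w,P \right)} = \frac{2}{7} + \frac{2 P}{7}$ ($H{\left(w,P \right)} = \frac{2}{7} - \frac{P \left(-2\right)}{7} = \frac{2}{7} - \frac{\left(-2\right) P}{7} = \frac{2}{7} + \frac{2 P}{7}$)
$u{\left(M \right)} = - \frac{7}{9} + \frac{M}{9}$
$G{\left(T \right)} = 1 - T$ ($G{\left(T \right)} = T \left(-1\right) + 1 = - T + 1 = 1 - T$)
$D{\left(X,K \right)} = - \frac{7}{5}$ ($D{\left(X,K \right)} = \frac{1}{- \frac{7}{9} + \frac{\frac{2}{7} + \frac{2}{7} \cdot 1}{9}} = \frac{1}{- \frac{7}{9} + \frac{\frac{2}{7} + \frac{2}{7}}{9}} = \frac{1}{- \frac{7}{9} + \frac{1}{9} \cdot \frac{4}{7}} = \frac{1}{- \frac{7}{9} + \frac{4}{63}} = \frac{1}{- \frac{5}{7}} = - \frac{7}{5}$)
$s{\left(h \right)} = - \frac{7}{5 h}$
$O{\left(110 \right)} - s{\left(-110 \right)} = 110 - - \frac{7}{5 \left(-110\right)} = 110 - \left(- \frac{7}{5}\right) \left(- \frac{1}{110}\right) = 110 - \frac{7}{550} = \frac{60493}{550}$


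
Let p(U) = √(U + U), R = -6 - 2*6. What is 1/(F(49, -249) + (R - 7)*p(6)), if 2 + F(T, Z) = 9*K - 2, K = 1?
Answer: -1/1495 - 2*√3/299 ≈ -0.012255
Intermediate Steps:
R = -18 (R = -6 - 12 = -18)
F(T, Z) = 5 (F(T, Z) = -2 + (9*1 - 2) = -2 + (9 - 2) = -2 + 7 = 5)
p(U) = √2*√U (p(U) = √(2*U) = √2*√U)
1/(F(49, -249) + (R - 7)*p(6)) = 1/(5 + (-18 - 7)*(√2*√6)) = 1/(5 - 50*√3)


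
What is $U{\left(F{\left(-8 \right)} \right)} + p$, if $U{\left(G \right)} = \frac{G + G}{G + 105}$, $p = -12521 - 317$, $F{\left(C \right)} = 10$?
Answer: $- \frac{295270}{23} \approx -12838.0$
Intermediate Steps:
$p = -12838$
$U{\left(G \right)} = \frac{2 G}{105 + G}$
$U{\left(F{\left(-8 \right)} \right)} + p = 2 \cdot 10 \frac{1}{105 + 10} - 12838 = 2 \cdot 10 \cdot \frac{1}{115} - 12838 = \frac{4}{23} - 12838 = - \frac{295270}{23}$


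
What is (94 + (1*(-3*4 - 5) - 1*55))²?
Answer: 484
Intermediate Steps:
(94 + (1*(-3*4 - 5) - 1*55))² = (94 + (1*(-12 - 5) - 55))² = (94 + (1*(-17) - 55))² = (94 + (-17 - 55))² = (94 - 72)² = 22² = 484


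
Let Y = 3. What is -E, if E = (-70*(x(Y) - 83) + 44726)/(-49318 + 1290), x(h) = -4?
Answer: 12704/12007 ≈ 1.0581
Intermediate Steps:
E = -12704/12007 (E = (-70*(-4 - 83) + 44726)/(-49318 + 1290) = (-70*(-87) + 44726)/(-48028) = (6090 + 44726)*(-1/48028) = 50816*(-1/48028) = -12704/12007 ≈ -1.0581)
-E = -1*(-12704/12007) = 12704/12007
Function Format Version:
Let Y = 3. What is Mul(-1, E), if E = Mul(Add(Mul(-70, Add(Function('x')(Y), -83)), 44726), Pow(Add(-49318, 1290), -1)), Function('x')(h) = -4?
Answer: Rational(12704, 12007) ≈ 1.0581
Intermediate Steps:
E = Rational(-12704, 12007) (E = Mul(Add(Mul(-70, Add(-4, -83)), 44726), Pow(Add(-49318, 1290), -1)) = Mul(Add(Mul(-70, -87), 44726), Pow(-48028, -1)) = Mul(Add(6090, 44726), Rational(-1, 48028)) = Mul(50816, Rational(-1, 48028)) = Rational(-12704, 12007) ≈ -1.0581)
Mul(-1, E) = Mul(-1, Rational(-12704, 12007)) = Rational(12704, 12007)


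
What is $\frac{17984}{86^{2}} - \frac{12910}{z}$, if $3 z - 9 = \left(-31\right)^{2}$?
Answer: $- \frac{6725065}{179353} \approx -37.496$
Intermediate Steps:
$z = \frac{970}{3}$ ($z = 3 + \frac{\left(-31\right)^{2}}{3} = 3 + \frac{1}{3} \cdot 961 = 3 + \frac{961}{3} = \frac{970}{3} \approx 323.33$)
$\frac{17984}{86^{2}} - \frac{12910}{z} = \frac{17984}{86^{2}} - \frac{12910}{\frac{970}{3}} = \frac{17984}{7396} - \frac{3873}{97} = 17984 \cdot \frac{1}{7396} - \frac{3873}{97} = \frac{4496}{1849} - \frac{3873}{97} = - \frac{6725065}{179353}$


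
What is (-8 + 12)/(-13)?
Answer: -4/13 ≈ -0.30769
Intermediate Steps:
(-8 + 12)/(-13) = -1/13*4 = -4/13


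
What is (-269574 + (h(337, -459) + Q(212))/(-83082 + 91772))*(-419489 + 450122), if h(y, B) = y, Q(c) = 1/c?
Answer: -276605250223365/33496 ≈ -8.2579e+9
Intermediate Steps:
(-269574 + (h(337, -459) + Q(212))/(-83082 + 91772))*(-419489 + 450122) = (-269574 + (337 + 1/212)/(-83082 + 91772))*(-419489 + 450122) = (-269574 + (337 + 1/212)/8690)*30633 = (-269574 + (71445/212)*(1/8690))*30633 = (-269574 + 1299/33496)*30633 = -9029649405/33496*30633 = -276605250223365/33496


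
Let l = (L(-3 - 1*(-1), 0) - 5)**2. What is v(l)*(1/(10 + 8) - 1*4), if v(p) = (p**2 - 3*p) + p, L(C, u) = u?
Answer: -40825/18 ≈ -2268.1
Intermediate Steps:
l = 25 (l = (0 - 5)**2 = (-5)**2 = 25)
v(p) = p**2 - 2*p
v(l)*(1/(10 + 8) - 1*4) = (25*(-2 + 25))*(1/(10 + 8) - 1*4) = (25*23)*(1/18 - 4) = 575*(1/18 - 4) = 575*(-71/18) = -40825/18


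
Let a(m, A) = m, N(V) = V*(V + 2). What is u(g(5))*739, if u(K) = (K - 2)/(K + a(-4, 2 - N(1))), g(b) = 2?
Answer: 0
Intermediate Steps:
N(V) = V*(2 + V)
u(K) = (-2 + K)/(-4 + K) (u(K) = (K - 2)/(K - 4) = (-2 + K)/(-4 + K))
u(g(5))*739 = ((-2 + 2)/(-4 + 2))*739 = (0/(-2))*739 = -1/2*0*739 = 0*739 = 0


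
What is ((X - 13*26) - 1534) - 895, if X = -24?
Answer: -2791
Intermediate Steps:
((X - 13*26) - 1534) - 895 = ((-24 - 13*26) - 1534) - 895 = ((-24 - 338) - 1534) - 895 = (-362 - 1534) - 895 = -1896 - 895 = -2791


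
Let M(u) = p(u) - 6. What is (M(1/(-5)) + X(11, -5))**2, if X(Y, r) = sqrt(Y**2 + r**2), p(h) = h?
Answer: 4611/25 - 62*sqrt(146)/5 ≈ 34.610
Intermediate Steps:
M(u) = -6 + u (M(u) = u - 6 = -6 + u)
(M(1/(-5)) + X(11, -5))**2 = ((-6 + 1/(-5)) + sqrt(11**2 + (-5)**2))**2 = ((-6 + 1*(-1/5)) + sqrt(121 + 25))**2 = ((-6 - 1/5) + sqrt(146))**2 = (-31/5 + sqrt(146))**2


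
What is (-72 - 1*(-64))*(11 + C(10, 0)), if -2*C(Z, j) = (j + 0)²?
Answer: -88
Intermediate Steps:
C(Z, j) = -j²/2 (C(Z, j) = -(j + 0)²/2 = -j²/2)
(-72 - 1*(-64))*(11 + C(10, 0)) = (-72 - 1*(-64))*(11 - ½*0²) = (-72 + 64)*(11 - ½*0) = -8*(11 + 0) = -8*11 = -88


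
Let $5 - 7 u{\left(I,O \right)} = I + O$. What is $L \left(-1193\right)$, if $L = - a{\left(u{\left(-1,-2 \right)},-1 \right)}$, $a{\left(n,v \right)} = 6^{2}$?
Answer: $42948$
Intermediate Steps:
$u{\left(I,O \right)} = \frac{5}{7} - \frac{I}{7} - \frac{O}{7}$ ($u{\left(I,O \right)} = \frac{5}{7} - \frac{I + O}{7} = \frac{5}{7} - \left(\frac{I}{7} + \frac{O}{7}\right) = \frac{5}{7} - \frac{I}{7} - \frac{O}{7}$)
$a{\left(n,v \right)} = 36$
$L = -36$ ($L = \left(-1\right) 36 = -36$)
$L \left(-1193\right) = \left(-36\right) \left(-1193\right) = 42948$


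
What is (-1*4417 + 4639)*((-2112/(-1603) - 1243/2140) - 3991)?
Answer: -1519398976659/1715210 ≈ -8.8584e+5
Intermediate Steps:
(-1*4417 + 4639)*((-2112/(-1603) - 1243/2140) - 3991) = (-4417 + 4639)*((-2112*(-1/1603) - 1243*1/2140) - 3991) = 222*((2112/1603 - 1243/2140) - 3991) = 222*(2527151/3430420 - 3991) = 222*(-13688279069/3430420) = -1519398976659/1715210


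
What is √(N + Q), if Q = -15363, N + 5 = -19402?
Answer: I*√34770 ≈ 186.47*I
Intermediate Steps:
N = -19407 (N = -5 - 19402 = -19407)
√(N + Q) = √(-19407 - 15363) = √(-34770) = I*√34770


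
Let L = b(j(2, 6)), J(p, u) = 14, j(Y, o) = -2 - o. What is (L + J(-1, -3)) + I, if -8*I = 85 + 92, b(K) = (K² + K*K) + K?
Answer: 895/8 ≈ 111.88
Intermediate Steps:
b(K) = K + 2*K² (b(K) = (K² + K²) + K = 2*K² + K = K + 2*K²)
L = 120 (L = (-2 - 1*6)*(1 + 2*(-2 - 1*6)) = (-2 - 6)*(1 + 2*(-2 - 6)) = -8*(1 + 2*(-8)) = -8*(1 - 16) = -8*(-15) = 120)
I = -177/8 (I = -(85 + 92)/8 = -⅛*177 = -177/8 ≈ -22.125)
(L + J(-1, -3)) + I = (120 + 14) - 177/8 = 134 - 177/8 = 895/8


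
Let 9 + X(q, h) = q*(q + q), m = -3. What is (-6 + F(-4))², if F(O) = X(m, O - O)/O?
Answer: 1089/16 ≈ 68.063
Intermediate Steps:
X(q, h) = -9 + 2*q² (X(q, h) = -9 + q*(q + q) = -9 + q*(2*q) = -9 + 2*q²)
F(O) = 9/O (F(O) = (-9 + 2*(-3)²)/O = (-9 + 2*9)/O = (-9 + 18)/O = 9/O)
(-6 + F(-4))² = (-6 + 9/(-4))² = (-6 + 9*(-¼))² = (-6 - 9/4)² = (-33/4)² = 1089/16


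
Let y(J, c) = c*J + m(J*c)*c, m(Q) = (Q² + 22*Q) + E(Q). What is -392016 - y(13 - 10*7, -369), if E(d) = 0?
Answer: 163411168686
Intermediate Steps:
m(Q) = Q² + 22*Q (m(Q) = (Q² + 22*Q) + 0 = Q² + 22*Q)
y(J, c) = J*c + J*c²*(22 + J*c) (y(J, c) = c*J + ((J*c)*(22 + J*c))*c = J*c + (J*c*(22 + J*c))*c = J*c + J*c²*(22 + J*c))
-392016 - y(13 - 10*7, -369) = -392016 - (13 - 10*7)*(-369)*(1 + 22*(-369) + (13 - 10*7)*(-369)²) = -392016 - (13 - 70)*(-369)*(1 - 8118 + (13 - 70)*136161) = -392016 - (-57)*(-369)*(1 - 8118 - 57*136161) = -392016 - (-57)*(-369)*(1 - 8118 - 7761177) = -392016 - (-57)*(-369)*(-7769294) = -392016 - 1*(-163411560702) = -392016 + 163411560702 = 163411168686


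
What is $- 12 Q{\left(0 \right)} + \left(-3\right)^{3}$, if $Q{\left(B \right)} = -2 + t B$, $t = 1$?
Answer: $-3$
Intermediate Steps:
$Q{\left(B \right)} = -2 + B$ ($Q{\left(B \right)} = -2 + 1 B = -2 + B$)
$- 12 Q{\left(0 \right)} + \left(-3\right)^{3} = - 12 \left(-2 + 0\right) + \left(-3\right)^{3} = \left(-12\right) \left(-2\right) - 27 = 24 - 27 = -3$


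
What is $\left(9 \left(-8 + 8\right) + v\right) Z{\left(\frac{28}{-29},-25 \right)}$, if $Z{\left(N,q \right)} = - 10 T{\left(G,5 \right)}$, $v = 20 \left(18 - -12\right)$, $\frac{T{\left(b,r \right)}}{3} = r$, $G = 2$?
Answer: $-90000$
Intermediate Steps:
$T{\left(b,r \right)} = 3 r$
$v = 600$ ($v = 20 \left(18 + 12\right) = 20 \cdot 30 = 600$)
$Z{\left(N,q \right)} = -150$ ($Z{\left(N,q \right)} = - 10 \cdot 3 \cdot 5 = \left(-10\right) 15 = -150$)
$\left(9 \left(-8 + 8\right) + v\right) Z{\left(\frac{28}{-29},-25 \right)} = \left(9 \left(-8 + 8\right) + 600\right) \left(-150\right) = \left(9 \cdot 0 + 600\right) \left(-150\right) = \left(0 + 600\right) \left(-150\right) = 600 \left(-150\right) = -90000$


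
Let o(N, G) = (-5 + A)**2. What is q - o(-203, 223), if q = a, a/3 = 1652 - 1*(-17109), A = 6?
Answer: 56282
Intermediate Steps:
o(N, G) = 1 (o(N, G) = (-5 + 6)**2 = 1**2 = 1)
a = 56283 (a = 3*(1652 - 1*(-17109)) = 3*(1652 + 17109) = 3*18761 = 56283)
q = 56283
q - o(-203, 223) = 56283 - 1*1 = 56283 - 1 = 56282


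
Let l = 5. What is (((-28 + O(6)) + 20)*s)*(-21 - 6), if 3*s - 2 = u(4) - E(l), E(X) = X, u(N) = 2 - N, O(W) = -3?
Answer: -495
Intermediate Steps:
s = -5/3 (s = 2/3 + ((2 - 1*4) - 1*5)/3 = 2/3 + ((2 - 4) - 5)/3 = 2/3 + (-2 - 5)/3 = 2/3 + (1/3)*(-7) = 2/3 - 7/3 = -5/3 ≈ -1.6667)
(((-28 + O(6)) + 20)*s)*(-21 - 6) = (((-28 - 3) + 20)*(-5/3))*(-21 - 6) = ((-31 + 20)*(-5/3))*(-27) = -11*(-5/3)*(-27) = (55/3)*(-27) = -495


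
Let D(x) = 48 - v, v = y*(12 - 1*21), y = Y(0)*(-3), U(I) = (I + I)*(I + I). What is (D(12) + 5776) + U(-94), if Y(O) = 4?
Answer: 41060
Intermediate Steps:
U(I) = 4*I² (U(I) = (2*I)*(2*I) = 4*I²)
y = -12 (y = 4*(-3) = -12)
v = 108 (v = -12*(12 - 1*21) = -12*(12 - 21) = -12*(-9) = 108)
D(x) = -60 (D(x) = 48 - 1*108 = 48 - 108 = -60)
(D(12) + 5776) + U(-94) = (-60 + 5776) + 4*(-94)² = 5716 + 4*8836 = 5716 + 35344 = 41060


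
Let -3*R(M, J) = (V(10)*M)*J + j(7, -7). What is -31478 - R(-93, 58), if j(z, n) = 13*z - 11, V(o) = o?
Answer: -148294/3 ≈ -49431.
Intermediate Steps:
j(z, n) = -11 + 13*z
R(M, J) = -80/3 - 10*J*M/3 (R(M, J) = -((10*M)*J + (-11 + 13*7))/3 = -(10*J*M + (-11 + 91))/3 = -(10*J*M + 80)/3 = -(80 + 10*J*M)/3 = -80/3 - 10*J*M/3)
-31478 - R(-93, 58) = -31478 - (-80/3 - 10/3*58*(-93)) = -31478 - (-80/3 + 17980) = -31478 - 1*53860/3 = -31478 - 53860/3 = -148294/3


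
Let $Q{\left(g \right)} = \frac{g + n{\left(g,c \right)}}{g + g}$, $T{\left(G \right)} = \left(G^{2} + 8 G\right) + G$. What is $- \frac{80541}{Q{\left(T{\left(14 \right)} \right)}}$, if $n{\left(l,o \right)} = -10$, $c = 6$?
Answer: $- \frac{4322367}{26} \approx -1.6625 \cdot 10^{5}$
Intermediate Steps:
$T{\left(G \right)} = G^{2} + 9 G$
$Q{\left(g \right)} = \frac{-10 + g}{2 g}$ ($Q{\left(g \right)} = \frac{g - 10}{g + g} = \frac{-10 + g}{2 g}$)
$- \frac{80541}{Q{\left(T{\left(14 \right)} \right)}} = - \frac{80541}{\frac{1}{2} \frac{1}{14 \left(9 + 14\right)} \left(-10 + 14 \left(9 + 14\right)\right)} = - \frac{80541}{\frac{1}{2} \frac{1}{14 \cdot 23} \left(-10 + 14 \cdot 23\right)} = - \frac{80541}{\frac{1}{2} \cdot \frac{1}{322} \left(-10 + 322\right)} = - \frac{80541}{\frac{1}{2} \cdot \frac{1}{322} \cdot 312} = - \frac{80541}{\frac{78}{161}} = \left(-80541\right) \frac{161}{78} = - \frac{4322367}{26}$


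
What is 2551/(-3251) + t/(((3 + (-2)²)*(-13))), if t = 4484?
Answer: -14809625/295841 ≈ -50.059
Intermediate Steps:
2551/(-3251) + t/(((3 + (-2)²)*(-13))) = 2551/(-3251) + 4484/(((3 + (-2)²)*(-13))) = 2551*(-1/3251) + 4484/(((3 + 4)*(-13))) = -2551/3251 + 4484/((7*(-13))) = -2551/3251 + 4484/(-91) = -2551/3251 + 4484*(-1/91) = -2551/3251 - 4484/91 = -14809625/295841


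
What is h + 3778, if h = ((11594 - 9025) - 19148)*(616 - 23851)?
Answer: 385216843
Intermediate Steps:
h = 385213065 (h = (2569 - 19148)*(-23235) = -16579*(-23235) = 385213065)
h + 3778 = 385213065 + 3778 = 385216843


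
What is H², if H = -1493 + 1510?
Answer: 289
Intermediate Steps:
H = 17
H² = 17² = 289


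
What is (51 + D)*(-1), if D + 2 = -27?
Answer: -22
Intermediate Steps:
D = -29 (D = -2 - 27 = -29)
(51 + D)*(-1) = (51 - 29)*(-1) = 22*(-1) = -22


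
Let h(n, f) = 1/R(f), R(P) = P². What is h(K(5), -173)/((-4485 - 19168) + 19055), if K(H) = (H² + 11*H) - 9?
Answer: -1/137613542 ≈ -7.2667e-9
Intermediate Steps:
K(H) = -9 + H² + 11*H
h(n, f) = f⁻² (h(n, f) = 1/(f²) = f⁻²)
h(K(5), -173)/((-4485 - 19168) + 19055) = 1/((-173)²*((-4485 - 19168) + 19055)) = 1/(29929*(-23653 + 19055)) = (1/29929)/(-4598) = (1/29929)*(-1/4598) = -1/137613542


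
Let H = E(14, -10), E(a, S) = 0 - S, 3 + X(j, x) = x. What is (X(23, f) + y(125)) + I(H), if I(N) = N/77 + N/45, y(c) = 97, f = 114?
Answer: 144388/693 ≈ 208.35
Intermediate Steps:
X(j, x) = -3 + x
E(a, S) = -S
H = 10 (H = -1*(-10) = 10)
I(N) = 122*N/3465 (I(N) = N*(1/77) + N*(1/45) = N/77 + N/45 = 122*N/3465)
(X(23, f) + y(125)) + I(H) = ((-3 + 114) + 97) + (122/3465)*10 = (111 + 97) + 244/693 = 208 + 244/693 = 144388/693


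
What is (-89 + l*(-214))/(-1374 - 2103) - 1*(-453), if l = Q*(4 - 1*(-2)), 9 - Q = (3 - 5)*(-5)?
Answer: 1573886/3477 ≈ 452.66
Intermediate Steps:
Q = -1 (Q = 9 - (3 - 5)*(-5) = 9 - (-2)*(-5) = 9 - 1*10 = 9 - 10 = -1)
l = -6 (l = -(4 - 1*(-2)) = -(4 + 2) = -1*6 = -6)
(-89 + l*(-214))/(-1374 - 2103) - 1*(-453) = (-89 - 6*(-214))/(-1374 - 2103) - 1*(-453) = (-89 + 1284)/(-3477) + 453 = 1195*(-1/3477) + 453 = -1195/3477 + 453 = 1573886/3477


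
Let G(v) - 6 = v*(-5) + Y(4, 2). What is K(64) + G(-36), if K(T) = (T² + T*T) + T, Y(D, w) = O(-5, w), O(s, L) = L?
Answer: 8444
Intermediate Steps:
Y(D, w) = w
K(T) = T + 2*T² (K(T) = (T² + T²) + T = 2*T² + T = T + 2*T²)
G(v) = 8 - 5*v (G(v) = 6 + (v*(-5) + 2) = 6 + (-5*v + 2) = 6 + (2 - 5*v) = 8 - 5*v)
K(64) + G(-36) = 64*(1 + 2*64) + (8 - 5*(-36)) = 64*(1 + 128) + (8 + 180) = 64*129 + 188 = 8256 + 188 = 8444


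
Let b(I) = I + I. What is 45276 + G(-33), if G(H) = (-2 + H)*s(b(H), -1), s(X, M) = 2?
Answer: 45206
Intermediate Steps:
b(I) = 2*I
G(H) = -4 + 2*H (G(H) = (-2 + H)*2 = -4 + 2*H)
45276 + G(-33) = 45276 + (-4 + 2*(-33)) = 45276 + (-4 - 66) = 45276 - 70 = 45206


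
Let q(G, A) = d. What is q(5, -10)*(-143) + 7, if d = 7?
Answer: -994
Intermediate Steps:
q(G, A) = 7
q(5, -10)*(-143) + 7 = 7*(-143) + 7 = -1001 + 7 = -994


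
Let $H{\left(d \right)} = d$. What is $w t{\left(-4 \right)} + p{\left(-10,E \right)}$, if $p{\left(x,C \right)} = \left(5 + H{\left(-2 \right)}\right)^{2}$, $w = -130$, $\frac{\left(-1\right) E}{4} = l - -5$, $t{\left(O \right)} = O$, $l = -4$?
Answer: $529$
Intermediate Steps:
$E = -4$ ($E = - 4 \left(-4 - -5\right) = - 4 \left(-4 + 5\right) = \left(-4\right) 1 = -4$)
$p{\left(x,C \right)} = 9$ ($p{\left(x,C \right)} = \left(5 - 2\right)^{2} = 3^{2} = 9$)
$w t{\left(-4 \right)} + p{\left(-10,E \right)} = \left(-130\right) \left(-4\right) + 9 = 520 + 9 = 529$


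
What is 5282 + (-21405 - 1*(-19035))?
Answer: 2912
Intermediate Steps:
5282 + (-21405 - 1*(-19035)) = 5282 + (-21405 + 19035) = 5282 - 2370 = 2912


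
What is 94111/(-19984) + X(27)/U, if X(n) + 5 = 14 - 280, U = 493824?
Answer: -2904980383/616786176 ≈ -4.7099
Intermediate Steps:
X(n) = -271 (X(n) = -5 + (14 - 280) = -5 - 266 = -271)
94111/(-19984) + X(27)/U = 94111/(-19984) - 271/493824 = 94111*(-1/19984) - 271*1/493824 = -94111/19984 - 271/493824 = -2904980383/616786176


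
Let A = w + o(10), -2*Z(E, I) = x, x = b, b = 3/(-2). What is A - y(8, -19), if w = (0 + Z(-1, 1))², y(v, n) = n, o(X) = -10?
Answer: 153/16 ≈ 9.5625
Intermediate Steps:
b = -3/2 (b = 3*(-½) = -3/2 ≈ -1.5000)
x = -3/2 ≈ -1.5000
Z(E, I) = ¾ (Z(E, I) = -½*(-3/2) = ¾)
w = 9/16 (w = (0 + ¾)² = (¾)² = 9/16 ≈ 0.56250)
A = -151/16 (A = 9/16 - 10 = -151/16 ≈ -9.4375)
A - y(8, -19) = -151/16 - 1*(-19) = -151/16 + 19 = 153/16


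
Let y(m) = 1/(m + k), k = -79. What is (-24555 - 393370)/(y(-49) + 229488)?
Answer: -53494400/29374463 ≈ -1.8211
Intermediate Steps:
y(m) = 1/(-79 + m) (y(m) = 1/(m - 79) = 1/(-79 + m))
(-24555 - 393370)/(y(-49) + 229488) = (-24555 - 393370)/(1/(-79 - 49) + 229488) = -417925/(1/(-128) + 229488) = -417925/(-1/128 + 229488) = -417925/29374463/128 = -417925*128/29374463 = -53494400/29374463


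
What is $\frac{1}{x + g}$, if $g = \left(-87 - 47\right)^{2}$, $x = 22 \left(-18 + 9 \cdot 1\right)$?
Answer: $\frac{1}{17758} \approx 5.6313 \cdot 10^{-5}$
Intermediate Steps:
$x = -198$ ($x = 22 \left(-18 + 9\right) = 22 \left(-9\right) = -198$)
$g = 17956$ ($g = \left(-134\right)^{2} = 17956$)
$\frac{1}{x + g} = \frac{1}{-198 + 17956} = \frac{1}{17758}$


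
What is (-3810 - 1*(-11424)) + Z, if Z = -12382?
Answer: -4768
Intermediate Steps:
(-3810 - 1*(-11424)) + Z = (-3810 - 1*(-11424)) - 12382 = (-3810 + 11424) - 12382 = 7614 - 12382 = -4768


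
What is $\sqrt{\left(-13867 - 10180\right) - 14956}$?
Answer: $i \sqrt{39003} \approx 197.49 i$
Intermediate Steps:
$\sqrt{\left(-13867 - 10180\right) - 14956} = \sqrt{-24047 - 14956} = \sqrt{-39003} = i \sqrt{39003}$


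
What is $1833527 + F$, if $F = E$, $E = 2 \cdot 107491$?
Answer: $2048509$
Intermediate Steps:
$E = 214982$
$F = 214982$
$1833527 + F = 1833527 + 214982 = 2048509$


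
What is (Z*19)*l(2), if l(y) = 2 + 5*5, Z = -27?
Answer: -13851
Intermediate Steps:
l(y) = 27 (l(y) = 2 + 25 = 27)
(Z*19)*l(2) = -27*19*27 = -513*27 = -13851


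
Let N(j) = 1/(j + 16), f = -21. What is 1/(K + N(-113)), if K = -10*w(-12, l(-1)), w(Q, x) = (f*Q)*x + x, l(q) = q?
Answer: 97/245409 ≈ 0.00039526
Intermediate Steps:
N(j) = 1/(16 + j)
w(Q, x) = x - 21*Q*x (w(Q, x) = (-21*Q)*x + x = -21*Q*x + x = x - 21*Q*x)
K = 2530 (K = -(-10)*(1 - 21*(-12)) = -(-10)*(1 + 252) = -(-10)*253 = -10*(-253) = 2530)
1/(K + N(-113)) = 1/(2530 + 1/(16 - 113)) = 1/(2530 + 1/(-97)) = 1/(2530 - 1/97) = 1/(245409/97) = 97/245409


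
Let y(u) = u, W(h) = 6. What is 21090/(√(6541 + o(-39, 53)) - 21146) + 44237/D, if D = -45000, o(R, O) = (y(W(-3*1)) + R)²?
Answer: -20310395011/10255635000 - 3515*√7630/74524281 ≈ -1.9845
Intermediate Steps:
o(R, O) = (6 + R)²
21090/(√(6541 + o(-39, 53)) - 21146) + 44237/D = 21090/(√(6541 + (6 - 39)²) - 21146) + 44237/(-45000) = 21090/(√(6541 + (-33)²) - 21146) + 44237*(-1/45000) = 21090/(√(6541 + 1089) - 21146) - 44237/45000 = 21090/(√7630 - 21146) - 44237/45000 = 21090/(-21146 + √7630) - 44237/45000 = -44237/45000 + 21090/(-21146 + √7630)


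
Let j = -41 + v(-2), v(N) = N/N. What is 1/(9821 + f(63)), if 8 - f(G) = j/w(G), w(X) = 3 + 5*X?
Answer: 159/1562831 ≈ 0.00010174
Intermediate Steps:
v(N) = 1
j = -40 (j = -41 + 1 = -40)
f(G) = 8 + 40/(3 + 5*G) (f(G) = 8 - (-40)/(3 + 5*G) = 8 + 40/(3 + 5*G))
1/(9821 + f(63)) = 1/(9821 + 8*(8 + 5*63)/(3 + 5*63)) = 1/(9821 + 8*(8 + 315)/(3 + 315)) = 1/(9821 + 8*323/318) = 1/(9821 + 8*(1/318)*323) = 1/(9821 + 1292/159) = 1/(1562831/159) = 159/1562831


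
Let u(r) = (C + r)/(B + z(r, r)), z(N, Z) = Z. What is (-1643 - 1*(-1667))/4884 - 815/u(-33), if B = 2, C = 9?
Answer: -10282807/9768 ≈ -1052.7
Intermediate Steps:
u(r) = (9 + r)/(2 + r)
(-1643 - 1*(-1667))/4884 - 815/u(-33) = (-1643 - 1*(-1667))/4884 - 815*(2 - 33)/(9 - 33) = (-1643 + 1667)*(1/4884) - 815/(-24/(-31)) = 24*(1/4884) - 815/((-1/31*(-24))) = 2/407 - 815/24/31 = 2/407 - 815*31/24 = 2/407 - 25265/24 = -10282807/9768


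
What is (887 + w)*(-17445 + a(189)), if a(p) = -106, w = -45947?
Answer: 790848060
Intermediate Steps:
(887 + w)*(-17445 + a(189)) = (887 - 45947)*(-17445 - 106) = -45060*(-17551) = 790848060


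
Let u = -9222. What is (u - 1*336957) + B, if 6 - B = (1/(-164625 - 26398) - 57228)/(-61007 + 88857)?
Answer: -368325231360181/1063998110 ≈ -3.4617e+5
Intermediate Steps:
B = 8570361509/1063998110 (B = 6 - (1/(-164625 - 26398) - 57228)/(-61007 + 88857) = 6 - (1/(-191023) - 57228)/27850 = 6 - (-1/191023 - 57228)/27850 = 6 - (-10931864245)/(191023*27850) = 6 - 1*(-2186372849/1063998110) = 6 + 2186372849/1063998110 = 8570361509/1063998110 ≈ 8.0549)
(u - 1*336957) + B = (-9222 - 1*336957) + 8570361509/1063998110 = (-9222 - 336957) + 8570361509/1063998110 = -346179 + 8570361509/1063998110 = -368325231360181/1063998110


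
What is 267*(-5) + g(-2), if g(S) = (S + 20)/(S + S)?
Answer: -2679/2 ≈ -1339.5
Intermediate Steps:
g(S) = (20 + S)/(2*S) (g(S) = (20 + S)/((2*S)) = (20 + S)*(1/(2*S)) = (20 + S)/(2*S))
267*(-5) + g(-2) = 267*(-5) + (½)*(20 - 2)/(-2) = -1335 + (½)*(-½)*18 = -1335 - 9/2 = -2679/2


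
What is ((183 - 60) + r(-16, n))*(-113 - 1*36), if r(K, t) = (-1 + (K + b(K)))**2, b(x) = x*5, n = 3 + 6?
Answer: -1420268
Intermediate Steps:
n = 9
b(x) = 5*x
r(K, t) = (-1 + 6*K)**2 (r(K, t) = (-1 + (K + 5*K))**2 = (-1 + 6*K)**2)
((183 - 60) + r(-16, n))*(-113 - 1*36) = ((183 - 60) + (-1 + 6*(-16))**2)*(-113 - 1*36) = (123 + (-1 - 96)**2)*(-113 - 36) = (123 + (-97)**2)*(-149) = (123 + 9409)*(-149) = 9532*(-149) = -1420268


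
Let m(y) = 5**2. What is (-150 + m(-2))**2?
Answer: 15625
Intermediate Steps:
m(y) = 25
(-150 + m(-2))**2 = (-150 + 25)**2 = (-125)**2 = 15625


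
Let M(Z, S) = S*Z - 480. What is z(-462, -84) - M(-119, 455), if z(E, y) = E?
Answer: 54163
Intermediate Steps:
M(Z, S) = -480 + S*Z
z(-462, -84) - M(-119, 455) = -462 - (-480 + 455*(-119)) = -462 - (-480 - 54145) = -462 - 1*(-54625) = -462 + 54625 = 54163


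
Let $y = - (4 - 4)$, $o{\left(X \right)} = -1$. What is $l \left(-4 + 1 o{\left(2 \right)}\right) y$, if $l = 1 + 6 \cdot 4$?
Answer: $0$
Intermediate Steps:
$y = 0$ ($y = \left(-1\right) 0 = 0$)
$l = 25$ ($l = 1 + 24 = 25$)
$l \left(-4 + 1 o{\left(2 \right)}\right) y = 25 \left(-4 + 1 \left(-1\right)\right) 0 = 25 \left(-4 - 1\right) 0 = 25 \left(-5\right) 0 = \left(-125\right) 0 = 0$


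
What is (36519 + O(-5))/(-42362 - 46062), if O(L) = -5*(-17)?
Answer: -9151/22106 ≈ -0.41396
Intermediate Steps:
O(L) = 85
(36519 + O(-5))/(-42362 - 46062) = (36519 + 85)/(-42362 - 46062) = 36604/(-88424) = 36604*(-1/88424) = -9151/22106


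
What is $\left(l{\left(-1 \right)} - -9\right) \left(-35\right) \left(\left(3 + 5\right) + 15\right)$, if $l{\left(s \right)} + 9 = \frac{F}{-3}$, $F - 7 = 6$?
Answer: $\frac{10465}{3} \approx 3488.3$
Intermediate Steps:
$F = 13$ ($F = 7 + 6 = 13$)
$l{\left(s \right)} = - \frac{40}{3}$ ($l{\left(s \right)} = -9 + \frac{13}{-3} = -9 + 13 \left(- \frac{1}{3}\right) = -9 - \frac{13}{3} = - \frac{40}{3}$)
$\left(l{\left(-1 \right)} - -9\right) \left(-35\right) \left(\left(3 + 5\right) + 15\right) = \left(- \frac{40}{3} - -9\right) \left(-35\right) \left(\left(3 + 5\right) + 15\right) = \left(- \frac{40}{3} + 9\right) \left(-35\right) \left(8 + 15\right) = \left(- \frac{13}{3}\right) \left(-35\right) 23 = \frac{455}{3} \cdot 23 = \frac{10465}{3}$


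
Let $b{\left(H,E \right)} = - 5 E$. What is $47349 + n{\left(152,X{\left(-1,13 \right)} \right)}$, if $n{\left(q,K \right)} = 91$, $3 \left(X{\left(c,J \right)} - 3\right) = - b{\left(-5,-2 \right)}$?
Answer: $47440$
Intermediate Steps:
$X{\left(c,J \right)} = - \frac{1}{3}$ ($X{\left(c,J \right)} = 3 + \frac{\left(-1\right) \left(\left(-5\right) \left(-2\right)\right)}{3} = 3 + \frac{\left(-1\right) 10}{3} = 3 + \frac{1}{3} \left(-10\right) = 3 - \frac{10}{3} = - \frac{1}{3}$)
$47349 + n{\left(152,X{\left(-1,13 \right)} \right)} = 47349 + 91 = 47440$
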